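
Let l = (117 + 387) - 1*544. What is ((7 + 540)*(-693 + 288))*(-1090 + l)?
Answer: 250334550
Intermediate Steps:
l = -40 (l = 504 - 544 = -40)
((7 + 540)*(-693 + 288))*(-1090 + l) = ((7 + 540)*(-693 + 288))*(-1090 - 40) = (547*(-405))*(-1130) = -221535*(-1130) = 250334550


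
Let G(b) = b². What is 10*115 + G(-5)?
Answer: 1175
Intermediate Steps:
10*115 + G(-5) = 10*115 + (-5)² = 1150 + 25 = 1175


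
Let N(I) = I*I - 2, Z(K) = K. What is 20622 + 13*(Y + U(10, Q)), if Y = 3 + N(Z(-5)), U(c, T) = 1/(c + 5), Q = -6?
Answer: 314413/15 ≈ 20961.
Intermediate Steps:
U(c, T) = 1/(5 + c)
N(I) = -2 + I² (N(I) = I² - 2 = -2 + I²)
Y = 26 (Y = 3 + (-2 + (-5)²) = 3 + (-2 + 25) = 3 + 23 = 26)
20622 + 13*(Y + U(10, Q)) = 20622 + 13*(26 + 1/(5 + 10)) = 20622 + 13*(26 + 1/15) = 20622 + 13*(391/15) = 20622 + 5083/15 = 314413/15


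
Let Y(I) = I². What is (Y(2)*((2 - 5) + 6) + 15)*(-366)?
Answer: -9882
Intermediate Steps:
(Y(2)*((2 - 5) + 6) + 15)*(-366) = (2²*((2 - 5) + 6) + 15)*(-366) = (4*(-3 + 6) + 15)*(-366) = (4*3 + 15)*(-366) = (12 + 15)*(-366) = 27*(-366) = -9882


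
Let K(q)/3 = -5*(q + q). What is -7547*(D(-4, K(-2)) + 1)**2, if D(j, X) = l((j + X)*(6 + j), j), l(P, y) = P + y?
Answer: -89665907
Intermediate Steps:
K(q) = -30*q (K(q) = 3*(-5*(q + q)) = 3*(-10*q) = -30*q)
D(j, X) = j + (6 + j)*(X + j) (D(j, X) = (j + X)*(6 + j) + j = (X + j)*(6 + j) + j = (6 + j)*(X + j) + j = j + (6 + j)*(X + j))
-7547*(D(-4, K(-2)) + 1)**2 = -7547*(((-4)**2 + 6*(-30*(-2)) + 7*(-4) - 30*(-2)*(-4)) + 1)**2 = -7547*((16 + 6*60 - 28 + 60*(-4)) + 1)**2 = -7547*((16 + 360 - 28 - 240) + 1)**2 = -7547*(108 + 1)**2 = -7547*109**2 = -7547*11881 = -89665907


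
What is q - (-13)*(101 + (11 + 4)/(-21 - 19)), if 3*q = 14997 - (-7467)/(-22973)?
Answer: 1159128749/183784 ≈ 6307.0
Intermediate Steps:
q = 114839538/22973 (q = (14997 - (-7467)/(-22973))/3 = (14997 - (-7467)*(-1)/22973)/3 = (14997 - 1*7467/22973)/3 = (14997 - 7467/22973)/3 = (1/3)*(344518614/22973) = 114839538/22973 ≈ 4998.9)
q - (-13)*(101 + (11 + 4)/(-21 - 19)) = 114839538/22973 - (-13)*(101 + (11 + 4)/(-21 - 19)) = 114839538/22973 - (-13)*(101 + 15/(-40)) = 114839538/22973 - (-13)*(101 + 15*(-1/40)) = 114839538/22973 - (-13)*(101 - 3/8) = 114839538/22973 - (-13)*805/8 = 114839538/22973 - 1*(-10465/8) = 114839538/22973 + 10465/8 = 1159128749/183784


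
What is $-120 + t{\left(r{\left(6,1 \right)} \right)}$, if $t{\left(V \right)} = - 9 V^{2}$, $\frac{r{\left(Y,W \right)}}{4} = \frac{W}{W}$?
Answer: $-264$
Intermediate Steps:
$r{\left(Y,W \right)} = 4$ ($r{\left(Y,W \right)} = 4 \frac{W}{W} = 4 \cdot 1 = 4$)
$-120 + t{\left(r{\left(6,1 \right)} \right)} = -120 - 9 \cdot 4^{2} = -120 - 144 = -264$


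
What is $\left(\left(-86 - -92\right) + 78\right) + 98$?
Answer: $182$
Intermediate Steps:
$\left(\left(-86 - -92\right) + 78\right) + 98 = \left(\left(-86 + 92\right) + 78\right) + 98 = \left(6 + 78\right) + 98 = 84 + 98 = 182$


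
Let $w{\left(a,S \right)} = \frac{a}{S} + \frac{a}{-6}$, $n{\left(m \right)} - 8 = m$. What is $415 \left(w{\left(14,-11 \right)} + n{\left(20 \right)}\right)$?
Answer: $\frac{334075}{33} \approx 10123.0$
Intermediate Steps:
$n{\left(m \right)} = 8 + m$
$w{\left(a,S \right)} = - \frac{a}{6} + \frac{a}{S}$ ($w{\left(a,S \right)} = \frac{a}{S} + a \left(- \frac{1}{6}\right) = \frac{a}{S} - \frac{a}{6} = - \frac{a}{6} + \frac{a}{S}$)
$415 \left(w{\left(14,-11 \right)} + n{\left(20 \right)}\right) = 415 \left(\left(\left(- \frac{1}{6}\right) 14 + \frac{14}{-11}\right) + \left(8 + 20\right)\right) = 415 \left(\left(- \frac{7}{3} + 14 \left(- \frac{1}{11}\right)\right) + 28\right) = 415 \left(\left(- \frac{7}{3} - \frac{14}{11}\right) + 28\right) = 415 \left(- \frac{119}{33} + 28\right) = 415 \cdot \frac{805}{33} = \frac{334075}{33}$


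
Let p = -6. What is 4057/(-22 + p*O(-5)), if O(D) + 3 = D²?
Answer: -4057/154 ≈ -26.344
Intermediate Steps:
O(D) = -3 + D²
4057/(-22 + p*O(-5)) = 4057/(-22 - 6*(-3 + (-5)²)) = 4057/(-22 - 6*(-3 + 25)) = 4057/(-22 - 6*22) = 4057/(-22 - 132) = 4057/(-154) = 4057*(-1/154) = -4057/154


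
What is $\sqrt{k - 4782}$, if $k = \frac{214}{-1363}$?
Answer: $\frac{8 i \sqrt{138814735}}{1363} \approx 69.153 i$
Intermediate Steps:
$k = - \frac{214}{1363}$ ($k = 214 \left(- \frac{1}{1363}\right) = - \frac{214}{1363} \approx -0.15701$)
$\sqrt{k - 4782} = \sqrt{- \frac{214}{1363} - 4782} = \sqrt{- \frac{6518080}{1363}} = \frac{8 i \sqrt{138814735}}{1363}$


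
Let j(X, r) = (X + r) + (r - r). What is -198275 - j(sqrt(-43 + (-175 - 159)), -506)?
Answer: -197769 - I*sqrt(377) ≈ -1.9777e+5 - 19.416*I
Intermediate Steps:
j(X, r) = X + r (j(X, r) = (X + r) + 0 = X + r)
-198275 - j(sqrt(-43 + (-175 - 159)), -506) = -198275 - (sqrt(-43 + (-175 - 159)) - 506) = -198275 - (sqrt(-43 - 334) - 506) = -198275 - (sqrt(-377) - 506) = -198275 - (I*sqrt(377) - 506) = -198275 - (-506 + I*sqrt(377)) = -198275 + (506 - I*sqrt(377)) = -197769 - I*sqrt(377)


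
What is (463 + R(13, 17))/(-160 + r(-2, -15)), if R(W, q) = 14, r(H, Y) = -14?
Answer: -159/58 ≈ -2.7414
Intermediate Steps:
(463 + R(13, 17))/(-160 + r(-2, -15)) = (463 + 14)/(-160 - 14) = 477/(-174) = 477*(-1/174) = -159/58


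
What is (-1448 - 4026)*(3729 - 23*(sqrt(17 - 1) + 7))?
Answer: -19027624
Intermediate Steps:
(-1448 - 4026)*(3729 - 23*(sqrt(17 - 1) + 7)) = -5474*(3729 - 23*(sqrt(16) + 7)) = -5474*(3729 - 23*(4 + 7)) = -5474*(3729 - 23*11) = -5474*(3729 - 253) = -5474*3476 = -19027624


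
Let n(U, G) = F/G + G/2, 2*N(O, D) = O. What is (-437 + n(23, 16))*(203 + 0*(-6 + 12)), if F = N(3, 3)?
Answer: -2786175/32 ≈ -87068.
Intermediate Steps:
N(O, D) = O/2
F = 3/2 (F = (½)*3 = 3/2 ≈ 1.5000)
n(U, G) = G/2 + 3/(2*G) (n(U, G) = 3/(2*G) + G/2 = G/2 + 3/(2*G))
(-437 + n(23, 16))*(203 + 0*(-6 + 12)) = (-437 + (½)*(3 + 16²)/16)*(203 + 0*(-6 + 12)) = (-437 + (½)*(1/16)*(3 + 256))*(203 + 0*6) = (-437 + (½)*(1/16)*259)*(203 + 0) = (-437 + 259/32)*203 = -13725/32*203 = -2786175/32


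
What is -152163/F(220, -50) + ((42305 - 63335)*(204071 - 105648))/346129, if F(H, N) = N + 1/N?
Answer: -2543257709340/865668629 ≈ -2937.9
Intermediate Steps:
-152163/F(220, -50) + ((42305 - 63335)*(204071 - 105648))/346129 = -152163/(-50 + 1/(-50)) + ((42305 - 63335)*(204071 - 105648))/346129 = -152163/(-50 - 1/50) - 21030*98423*(1/346129) = -152163/(-2501/50) - 2069835690*1/346129 = -152163*(-50/2501) - 2069835690/346129 = 7608150/2501 - 2069835690/346129 = -2543257709340/865668629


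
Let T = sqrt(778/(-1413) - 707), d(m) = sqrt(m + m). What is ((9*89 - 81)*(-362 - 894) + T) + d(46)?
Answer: -904320 + 2*sqrt(23) + I*sqrt(156963733)/471 ≈ -9.0431e+5 + 26.6*I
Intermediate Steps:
d(m) = sqrt(2)*sqrt(m) (d(m) = sqrt(2*m) = sqrt(2)*sqrt(m))
T = I*sqrt(156963733)/471 (T = sqrt(778*(-1/1413) - 707) = sqrt(-778/1413 - 707) = sqrt(-999769/1413) = I*sqrt(156963733)/471 ≈ 26.6*I)
((9*89 - 81)*(-362 - 894) + T) + d(46) = ((9*89 - 81)*(-362 - 894) + I*sqrt(156963733)/471) + sqrt(2)*sqrt(46) = ((801 - 81)*(-1256) + I*sqrt(156963733)/471) + 2*sqrt(23) = (720*(-1256) + I*sqrt(156963733)/471) + 2*sqrt(23) = (-904320 + I*sqrt(156963733)/471) + 2*sqrt(23) = -904320 + 2*sqrt(23) + I*sqrt(156963733)/471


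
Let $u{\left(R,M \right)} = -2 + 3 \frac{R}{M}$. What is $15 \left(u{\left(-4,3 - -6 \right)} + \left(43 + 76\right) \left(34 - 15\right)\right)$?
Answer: $33865$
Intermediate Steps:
$u{\left(R,M \right)} = -2 + \frac{3 R}{M}$
$15 \left(u{\left(-4,3 - -6 \right)} + \left(43 + 76\right) \left(34 - 15\right)\right) = 15 \left(\left(-2 + 3 \left(-4\right) \frac{1}{3 - -6}\right) + \left(43 + 76\right) \left(34 - 15\right)\right) = 15 \left(\left(-2 + 3 \left(-4\right) \frac{1}{3 + 6}\right) + 119 \cdot 19\right) = 15 \left(\left(-2 + 3 \left(-4\right) \frac{1}{9}\right) + 2261\right) = 15 \left(\left(-2 - \frac{4}{3}\right) + 2261\right) = 15 \left(- \frac{10}{3} + 2261\right) = 15 \cdot \frac{6773}{3} = 33865$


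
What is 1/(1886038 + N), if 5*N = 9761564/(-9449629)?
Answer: 47248145/89111787137946 ≈ 5.3021e-7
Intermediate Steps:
N = -9761564/47248145 (N = (9761564/(-9449629))/5 = (9761564*(-1/9449629))/5 = (⅕)*(-9761564/9449629) = -9761564/47248145 ≈ -0.20660)
1/(1886038 + N) = 1/(1886038 - 9761564/47248145) = 1/(89111787137946/47248145) = 47248145/89111787137946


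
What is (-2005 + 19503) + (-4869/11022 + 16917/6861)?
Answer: 147042866009/8402438 ≈ 17500.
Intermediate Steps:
(-2005 + 19503) + (-4869/11022 + 16917/6861) = 17498 + (-4869*1/11022 + 16917*(1/6861)) = 17498 + (-1623/3674 + 5639/2287) = 17498 + 17005885/8402438 = 147042866009/8402438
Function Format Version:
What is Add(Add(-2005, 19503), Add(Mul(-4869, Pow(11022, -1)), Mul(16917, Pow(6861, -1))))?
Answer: Rational(147042866009, 8402438) ≈ 17500.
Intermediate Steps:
Add(Add(-2005, 19503), Add(Mul(-4869, Pow(11022, -1)), Mul(16917, Pow(6861, -1)))) = Add(17498, Add(Mul(-4869, Rational(1, 11022)), Mul(16917, Rational(1, 6861)))) = Add(17498, Add(Rational(-1623, 3674), Rational(5639, 2287))) = Add(17498, Rational(17005885, 8402438)) = Rational(147042866009, 8402438)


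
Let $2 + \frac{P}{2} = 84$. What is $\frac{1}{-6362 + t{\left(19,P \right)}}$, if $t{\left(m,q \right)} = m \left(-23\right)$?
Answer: $- \frac{1}{6799} \approx -0.00014708$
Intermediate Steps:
$P = 164$ ($P = -4 + 2 \cdot 84 = -4 + 168 = 164$)
$t{\left(m,q \right)} = - 23 m$
$\frac{1}{-6362 + t{\left(19,P \right)}} = \frac{1}{-6362 - 437} = \frac{1}{-6799} = - \frac{1}{6799}$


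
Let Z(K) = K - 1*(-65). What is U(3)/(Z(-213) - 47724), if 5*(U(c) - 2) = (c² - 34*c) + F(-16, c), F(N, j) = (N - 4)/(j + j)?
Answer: 259/718080 ≈ 0.00036068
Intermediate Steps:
Z(K) = 65 + K (Z(K) = K + 65 = 65 + K)
F(N, j) = (-4 + N)/(2*j) (F(N, j) = (-4 + N)/((2*j)) = (-4 + N)*(1/(2*j)) = (-4 + N)/(2*j))
U(c) = 2 - 2/c - 34*c/5 + c²/5 (U(c) = 2 + ((c² - 34*c) + (-4 - 16)/(2*c))/5 = 2 + ((c² - 34*c) + (½)*(-20)/c)/5 = 2 + ((c² - 34*c) - 10/c)/5 = 2 + (c² - 34*c - 10/c)/5 = 2 + (-2/c - 34*c/5 + c²/5) = 2 - 2/c - 34*c/5 + c²/5)
U(3)/(Z(-213) - 47724) = ((⅕)*(-10 + 3*(10 + 3² - 34*3))/3)/((65 - 213) - 47724) = ((⅕)*(⅓)*(-10 + 3*(10 + 9 - 102)))/(-148 - 47724) = ((⅕)*(⅓)*(-10 + 3*(-83)))/(-47872) = ((⅕)*(⅓)*(-10 - 249))*(-1/47872) = ((⅕)*(⅓)*(-259))*(-1/47872) = -259/15*(-1/47872) = 259/718080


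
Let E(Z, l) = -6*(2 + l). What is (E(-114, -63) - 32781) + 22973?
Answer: -9442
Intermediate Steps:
E(Z, l) = -12 - 6*l
(E(-114, -63) - 32781) + 22973 = ((-12 - 6*(-63)) - 32781) + 22973 = ((-12 + 378) - 32781) + 22973 = (366 - 32781) + 22973 = -32415 + 22973 = -9442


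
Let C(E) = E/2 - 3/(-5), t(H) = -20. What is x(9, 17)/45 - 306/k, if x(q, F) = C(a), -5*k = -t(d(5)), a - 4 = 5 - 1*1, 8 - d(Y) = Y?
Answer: 34471/450 ≈ 76.602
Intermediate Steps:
d(Y) = 8 - Y
a = 8 (a = 4 + (5 - 1*1) = 4 + (5 - 1) = 4 + 4 = 8)
C(E) = 3/5 + E/2 (C(E) = E*(1/2) - 3*(-1/5) = E/2 + 3/5 = 3/5 + E/2)
k = -4 (k = -(-1)*(-20)/5 = -1/5*20 = -4)
x(q, F) = 23/5 (x(q, F) = 3/5 + (1/2)*8 = 3/5 + 4 = 23/5)
x(9, 17)/45 - 306/k = (23/5)/45 - 306/(-4) = (23/5)*(1/45) - 306*(-1/4) = 23/225 + 153/2 = 34471/450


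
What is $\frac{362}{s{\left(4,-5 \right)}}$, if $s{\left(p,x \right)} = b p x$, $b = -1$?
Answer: $\frac{181}{10} \approx 18.1$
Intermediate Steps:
$s{\left(p,x \right)} = - p x$
$\frac{362}{s{\left(4,-5 \right)}} = \frac{362}{\left(-1\right) 4 \left(-5\right)} = \frac{362}{20} = 362 \cdot \frac{1}{20} = \frac{181}{10}$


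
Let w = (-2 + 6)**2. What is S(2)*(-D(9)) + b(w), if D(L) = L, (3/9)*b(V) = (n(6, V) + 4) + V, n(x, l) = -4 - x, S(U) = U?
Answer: 12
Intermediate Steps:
w = 16 (w = 4**2 = 16)
b(V) = -18 + 3*V (b(V) = 3*(((-4 - 1*6) + 4) + V) = 3*(((-4 - 6) + 4) + V) = 3*((-10 + 4) + V) = 3*(-6 + V) = -18 + 3*V)
S(2)*(-D(9)) + b(w) = 2*(-1*9) + (-18 + 3*16) = 2*(-9) + (-18 + 48) = -18 + 30 = 12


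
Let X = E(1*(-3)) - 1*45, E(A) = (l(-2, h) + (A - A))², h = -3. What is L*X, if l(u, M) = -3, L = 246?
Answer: -8856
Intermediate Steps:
E(A) = 9 (E(A) = (-3 + (A - A))² = (-3 + 0)² = (-3)² = 9)
X = -36 (X = 9 - 1*45 = 9 - 45 = -36)
L*X = 246*(-36) = -8856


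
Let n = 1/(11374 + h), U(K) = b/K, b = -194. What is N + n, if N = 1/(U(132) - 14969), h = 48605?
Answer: -2970563/59262310929 ≈ -5.0126e-5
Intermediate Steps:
U(K) = -194/K
N = -66/988051 (N = 1/(-194/132 - 14969) = 1/(-194*1/132 - 14969) = 1/(-97/66 - 14969) = 1/(-988051/66) = -66/988051 ≈ -6.6798e-5)
n = 1/59979 (n = 1/(11374 + 48605) = 1/59979 ≈ 1.6673e-5)
N + n = -66/988051 + 1/59979 = -2970563/59262310929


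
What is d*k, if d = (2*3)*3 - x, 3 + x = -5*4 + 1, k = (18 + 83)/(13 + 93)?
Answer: 2020/53 ≈ 38.113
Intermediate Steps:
k = 101/106 ≈ 0.95283
x = -22 (x = -3 + (-5*4 + 1) = -3 + (-20 + 1) = -3 - 19 = -22)
d = 40 (d = (2*3)*3 - 1*(-22) = 6*3 + 22 = 18 + 22 = 40)
d*k = 40*(101/106) = 2020/53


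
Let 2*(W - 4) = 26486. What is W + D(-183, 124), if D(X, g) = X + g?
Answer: 13188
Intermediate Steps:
W = 13247 (W = 4 + (½)*26486 = 4 + 13243 = 13247)
W + D(-183, 124) = 13247 + (-183 + 124) = 13247 - 59 = 13188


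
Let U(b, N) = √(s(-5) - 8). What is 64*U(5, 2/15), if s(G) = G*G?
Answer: 64*√17 ≈ 263.88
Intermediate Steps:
s(G) = G²
U(b, N) = √17 (U(b, N) = √((-5)² - 8) = √(25 - 8) = √17)
64*U(5, 2/15) = 64*√17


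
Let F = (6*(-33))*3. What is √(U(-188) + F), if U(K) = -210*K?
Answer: √38886 ≈ 197.20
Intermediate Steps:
F = -594 (F = -198*3 = -594)
√(U(-188) + F) = √(-210*(-188) - 594) = √(39480 - 594) = √38886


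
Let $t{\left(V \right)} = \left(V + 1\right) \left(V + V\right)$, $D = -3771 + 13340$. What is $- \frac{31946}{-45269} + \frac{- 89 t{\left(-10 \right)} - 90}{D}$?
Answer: $- \frac{60513188}{61882723} \approx -0.97787$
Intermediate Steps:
$D = 9569$
$t{\left(V \right)} = 2 V \left(1 + V\right)$ ($t{\left(V \right)} = \left(1 + V\right) 2 V = 2 V \left(1 + V\right)$)
$- \frac{31946}{-45269} + \frac{- 89 t{\left(-10 \right)} - 90}{D} = - \frac{31946}{-45269} + \frac{- 89 \cdot 2 \left(-10\right) \left(1 - 10\right) - 90}{9569} = \left(-31946\right) \left(- \frac{1}{45269}\right) + \left(- 89 \cdot 2 \left(-10\right) \left(-9\right) - 90\right) \frac{1}{9569} = \frac{31946}{45269} + \left(\left(-89\right) 180 - 90\right) \frac{1}{9569} = \frac{31946}{45269} + \left(-16020 - 90\right) \frac{1}{9569} = \frac{31946}{45269} - \frac{16110}{9569} = - \frac{60513188}{61882723}$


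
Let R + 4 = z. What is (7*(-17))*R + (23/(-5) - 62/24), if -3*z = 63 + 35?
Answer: 87123/20 ≈ 4356.1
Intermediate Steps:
z = -98/3 (z = -(63 + 35)/3 = -1/3*98 = -98/3 ≈ -32.667)
R = -110/3 (R = -4 - 98/3 = -110/3 ≈ -36.667)
(7*(-17))*R + (23/(-5) - 62/24) = (7*(-17))*(-110/3) + (23/(-5) - 62/24) = -119*(-110/3) + (23*(-1/5) - 62*1/24) = 13090/3 + (-23/5 - 31/12) = 13090/3 - 431/60 = 87123/20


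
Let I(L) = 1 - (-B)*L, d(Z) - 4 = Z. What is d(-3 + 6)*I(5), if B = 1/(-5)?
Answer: 0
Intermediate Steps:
d(Z) = 4 + Z
B = -⅕ ≈ -0.20000
I(L) = 1 - L/5 (I(L) = 1 - (-1*(-⅕))*L = 1 - L/5)
d(-3 + 6)*I(5) = (4 + (-3 + 6))*(1 - ⅕*5) = (4 + 3)*(1 - 1) = 7*0 = 0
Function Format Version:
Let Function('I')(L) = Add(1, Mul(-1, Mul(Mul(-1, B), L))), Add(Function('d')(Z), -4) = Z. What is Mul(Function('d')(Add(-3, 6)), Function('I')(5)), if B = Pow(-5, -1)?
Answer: 0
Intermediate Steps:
Function('d')(Z) = Add(4, Z)
B = Rational(-1, 5) ≈ -0.20000
Function('I')(L) = Add(1, Mul(Rational(-1, 5), L)) (Function('I')(L) = Add(1, Mul(-1, Mul(Mul(-1, Rational(-1, 5)), L))) = Add(1, Mul(-1, Mul(Rational(1, 5), L))) = Add(1, Mul(Rational(-1, 5), L)))
Mul(Function('d')(Add(-3, 6)), Function('I')(5)) = Mul(Add(4, Add(-3, 6)), Add(1, Mul(Rational(-1, 5), 5))) = Mul(Add(4, 3), Add(1, -1)) = Mul(7, 0) = 0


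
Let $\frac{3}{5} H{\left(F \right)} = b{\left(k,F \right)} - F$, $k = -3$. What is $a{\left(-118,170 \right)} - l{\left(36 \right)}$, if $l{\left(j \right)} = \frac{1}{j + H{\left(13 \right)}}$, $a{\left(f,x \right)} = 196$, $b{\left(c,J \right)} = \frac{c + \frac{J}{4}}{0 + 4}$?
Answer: $\frac{45260}{231} \approx 195.93$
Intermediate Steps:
$b{\left(c,J \right)} = \frac{c}{4} + \frac{J}{16}$ ($b{\left(c,J \right)} = \frac{c + J \frac{1}{4}}{4} = \left(c + \frac{J}{4}\right) \frac{1}{4} = \frac{c}{4} + \frac{J}{16}$)
$H{\left(F \right)} = - \frac{5}{4} - \frac{25 F}{16}$ ($H{\left(F \right)} = \frac{5 \left(\left(\frac{1}{4} \left(-3\right) + \frac{F}{16}\right) - F\right)}{3} = \frac{5 \left(\left(- \frac{3}{4} + \frac{F}{16}\right) - F\right)}{3} = \frac{5 \left(- \frac{3}{4} - \frac{15 F}{16}\right)}{3} = - \frac{5}{4} - \frac{25 F}{16}$)
$l{\left(j \right)} = \frac{1}{- \frac{345}{16} + j}$ ($l{\left(j \right)} = \frac{1}{j - \frac{345}{16}} = \frac{1}{- \frac{345}{16} + j}$)
$a{\left(-118,170 \right)} - l{\left(36 \right)} = 196 - \frac{16}{-345 + 16 \cdot 36} = 196 - \frac{16}{-345 + 576} = 196 - \frac{16}{231} = \frac{45260}{231}$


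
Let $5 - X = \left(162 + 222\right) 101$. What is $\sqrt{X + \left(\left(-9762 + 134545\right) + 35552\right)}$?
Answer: $2 \sqrt{30389} \approx 348.65$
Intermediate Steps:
$X = -38779$ ($X = 5 - \left(162 + 222\right) 101 = 5 - 384 \cdot 101 = 5 - 38784 = -38779$)
$\sqrt{X + \left(\left(-9762 + 134545\right) + 35552\right)} = \sqrt{-38779 + \left(\left(-9762 + 134545\right) + 35552\right)} = \sqrt{-38779 + \left(124783 + 35552\right)} = \sqrt{-38779 + 160335} = \sqrt{121556} = 2 \sqrt{30389}$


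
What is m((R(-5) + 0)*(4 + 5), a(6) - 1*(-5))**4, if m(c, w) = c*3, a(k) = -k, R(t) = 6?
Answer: 688747536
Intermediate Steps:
m(c, w) = 3*c
m((R(-5) + 0)*(4 + 5), a(6) - 1*(-5))**4 = (3*((6 + 0)*(4 + 5)))**4 = (3*(6*9))**4 = (3*54)**4 = 162**4 = 688747536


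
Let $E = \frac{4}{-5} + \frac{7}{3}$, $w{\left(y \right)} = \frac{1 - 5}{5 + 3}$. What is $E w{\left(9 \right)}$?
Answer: $- \frac{23}{30} \approx -0.76667$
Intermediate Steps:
$w{\left(y \right)} = - \frac{1}{2}$ ($w{\left(y \right)} = - \frac{4}{8} = \left(-4\right) \frac{1}{8} = - \frac{1}{2}$)
$E = \frac{23}{15}$ ($E = 4 \left(- \frac{1}{5}\right) + 7 \cdot \frac{1}{3} = - \frac{4}{5} + \frac{7}{3} = \frac{23}{15} \approx 1.5333$)
$E w{\left(9 \right)} = \frac{23}{15} \left(- \frac{1}{2}\right) = - \frac{23}{30}$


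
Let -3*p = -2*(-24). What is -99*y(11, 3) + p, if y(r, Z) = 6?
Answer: -610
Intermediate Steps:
p = -16 (p = -(-2)*(-24)/3 = -⅓*48 = -16)
-99*y(11, 3) + p = -99*6 - 16 = -594 - 16 = -610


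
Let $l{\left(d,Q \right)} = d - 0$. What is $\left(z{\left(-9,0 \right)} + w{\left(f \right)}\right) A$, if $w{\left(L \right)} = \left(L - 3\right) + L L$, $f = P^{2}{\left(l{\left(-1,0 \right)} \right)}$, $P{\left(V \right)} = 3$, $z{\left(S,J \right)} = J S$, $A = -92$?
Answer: $-8004$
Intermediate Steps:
$l{\left(d,Q \right)} = d$ ($l{\left(d,Q \right)} = d + 0 = d$)
$f = 9$ ($f = 3^{2} = 9$)
$w{\left(L \right)} = -3 + L + L^{2}$ ($w{\left(L \right)} = \left(-3 + L\right) + L^{2} = -3 + L + L^{2}$)
$\left(z{\left(-9,0 \right)} + w{\left(f \right)}\right) A = \left(0 \left(-9\right) + \left(-3 + 9 + 9^{2}\right)\right) \left(-92\right) = \left(0 + \left(-3 + 9 + 81\right)\right) \left(-92\right) = \left(0 + 87\right) \left(-92\right) = 87 \left(-92\right) = -8004$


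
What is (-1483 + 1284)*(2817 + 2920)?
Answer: -1141663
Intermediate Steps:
(-1483 + 1284)*(2817 + 2920) = -199*5737 = -1141663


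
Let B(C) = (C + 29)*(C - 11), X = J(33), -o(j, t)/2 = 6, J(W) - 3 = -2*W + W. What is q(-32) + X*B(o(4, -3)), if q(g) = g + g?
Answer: 11666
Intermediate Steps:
J(W) = 3 - W (J(W) = 3 + (-2*W + W) = 3 - W)
o(j, t) = -12 (o(j, t) = -2*6 = -12)
X = -30 (X = 3 - 1*33 = 3 - 33 = -30)
B(C) = (-11 + C)*(29 + C) (B(C) = (29 + C)*(-11 + C) = (-11 + C)*(29 + C))
q(g) = 2*g
q(-32) + X*B(o(4, -3)) = 2*(-32) - 30*(-319 + (-12)² + 18*(-12)) = -64 - 30*(-319 + 144 - 216) = -64 - 30*(-391) = -64 + 11730 = 11666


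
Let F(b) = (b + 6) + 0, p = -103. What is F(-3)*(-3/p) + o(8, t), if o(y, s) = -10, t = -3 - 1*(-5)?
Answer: -1021/103 ≈ -9.9126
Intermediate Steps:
t = 2 (t = -3 + 5 = 2)
F(b) = 6 + b (F(b) = (6 + b) + 0 = 6 + b)
F(-3)*(-3/p) + o(8, t) = (6 - 3)*(-3/(-103)) - 10 = 3*(-3*(-1/103)) - 10 = 3*(3/103) - 10 = 9/103 - 10 = -1021/103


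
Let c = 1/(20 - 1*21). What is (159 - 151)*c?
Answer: -8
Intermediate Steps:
c = -1 (c = 1/(20 - 21) = 1/(-1) = -1)
(159 - 151)*c = (159 - 151)*(-1) = 8*(-1) = -8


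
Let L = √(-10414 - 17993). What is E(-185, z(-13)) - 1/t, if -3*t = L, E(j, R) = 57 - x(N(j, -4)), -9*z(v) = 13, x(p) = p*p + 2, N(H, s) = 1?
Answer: 54 - I*√28407/9469 ≈ 54.0 - 0.0178*I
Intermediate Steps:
L = I*√28407 (L = √(-28407) = I*√28407 ≈ 168.54*I)
x(p) = 2 + p² (x(p) = p² + 2 = 2 + p²)
z(v) = -13/9 (z(v) = -⅑*13 = -13/9)
E(j, R) = 54 (E(j, R) = 57 - (2 + 1²) = 57 - (2 + 1) = 57 - 1*3 = 57 - 3 = 54)
t = -I*√28407/3 ≈ -56.181*I
E(-185, z(-13)) - 1/t = 54 - 1/((-I*√28407/3)) = 54 - I*√28407/9469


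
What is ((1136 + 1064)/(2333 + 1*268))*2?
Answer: 4400/2601 ≈ 1.6917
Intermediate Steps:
((1136 + 1064)/(2333 + 1*268))*2 = (2200/(2333 + 268))*2 = (2200/2601)*2 = 4400/2601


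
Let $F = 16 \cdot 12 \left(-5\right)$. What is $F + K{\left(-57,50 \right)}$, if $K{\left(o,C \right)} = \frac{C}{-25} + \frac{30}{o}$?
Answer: $- \frac{18288}{19} \approx -962.53$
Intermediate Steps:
$K{\left(o,C \right)} = \frac{30}{o} - \frac{C}{25}$ ($K{\left(o,C \right)} = C \left(- \frac{1}{25}\right) + \frac{30}{o} = - \frac{C}{25} + \frac{30}{o} = \frac{30}{o} - \frac{C}{25}$)
$F = -960$ ($F = 192 \left(-5\right) = -960$)
$F + K{\left(-57,50 \right)} = -960 + \left(\frac{30}{-57} - 2\right) = -960 + \left(30 \left(- \frac{1}{57}\right) - 2\right) = -960 - \frac{48}{19} = - \frac{18288}{19}$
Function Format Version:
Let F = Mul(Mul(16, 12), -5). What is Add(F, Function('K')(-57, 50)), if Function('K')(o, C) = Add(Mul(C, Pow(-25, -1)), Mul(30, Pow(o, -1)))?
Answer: Rational(-18288, 19) ≈ -962.53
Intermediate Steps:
Function('K')(o, C) = Add(Mul(30, Pow(o, -1)), Mul(Rational(-1, 25), C)) (Function('K')(o, C) = Add(Mul(C, Rational(-1, 25)), Mul(30, Pow(o, -1))) = Add(Mul(Rational(-1, 25), C), Mul(30, Pow(o, -1))) = Add(Mul(30, Pow(o, -1)), Mul(Rational(-1, 25), C)))
F = -960 (F = Mul(192, -5) = -960)
Add(F, Function('K')(-57, 50)) = Add(-960, Add(Mul(30, Pow(-57, -1)), Mul(Rational(-1, 25), 50))) = Add(-960, Add(Mul(30, Rational(-1, 57)), -2)) = Add(-960, Add(Rational(-10, 19), -2)) = Add(-960, Rational(-48, 19)) = Rational(-18288, 19)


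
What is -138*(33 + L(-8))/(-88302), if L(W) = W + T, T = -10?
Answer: 345/14717 ≈ 0.023442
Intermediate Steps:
L(W) = -10 + W (L(W) = W - 10 = -10 + W)
-138*(33 + L(-8))/(-88302) = -138*(33 + (-10 - 8))/(-88302) = -138*(33 - 18)*(-1/88302) = -138*15*(-1/88302) = -2070*(-1/88302) = 345/14717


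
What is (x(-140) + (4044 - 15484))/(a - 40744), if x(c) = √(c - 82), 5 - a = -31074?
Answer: 2288/1933 - I*√222/9665 ≈ 1.1837 - 0.0015416*I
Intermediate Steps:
a = 31079 (a = 5 - 1*(-31074) = 5 + 31074 = 31079)
x(c) = √(-82 + c)
(x(-140) + (4044 - 15484))/(a - 40744) = (√(-82 - 140) + (4044 - 15484))/(31079 - 40744) = (√(-222) - 11440)/(-9665) = (I*√222 - 11440)*(-1/9665) = (-11440 + I*√222)*(-1/9665) = 2288/1933 - I*√222/9665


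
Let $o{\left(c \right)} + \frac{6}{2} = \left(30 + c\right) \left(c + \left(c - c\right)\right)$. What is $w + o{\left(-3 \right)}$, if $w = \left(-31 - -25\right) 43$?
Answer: $-342$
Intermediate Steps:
$o{\left(c \right)} = -3 + c \left(30 + c\right)$ ($o{\left(c \right)} = -3 + \left(30 + c\right) \left(c + \left(c - c\right)\right) = -3 + \left(30 + c\right) \left(c + 0\right) = -3 + \left(30 + c\right) c = -3 + c \left(30 + c\right)$)
$w = -258$ ($w = \left(-31 + 25\right) 43 = \left(-6\right) 43 = -258$)
$w + o{\left(-3 \right)} = -258 + \left(-3 + \left(-3\right)^{2} + 30 \left(-3\right)\right) = -258 - 84 = -342$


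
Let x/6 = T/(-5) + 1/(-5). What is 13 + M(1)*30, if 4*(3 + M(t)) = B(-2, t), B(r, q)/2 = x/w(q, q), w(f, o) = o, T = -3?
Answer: -41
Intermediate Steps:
x = 12/5 (x = 6*(-3/(-5) + 1/(-5)) = 6*(-3*(-⅕) + 1*(-⅕)) = 6*(⅗ - ⅕) = 6*(⅖) = 12/5 ≈ 2.4000)
B(r, q) = 24/(5*q) (B(r, q) = 2*(12/(5*q)) = 24/(5*q))
M(t) = -3 + 6/(5*t) (M(t) = -3 + (24/(5*t))/4 = -3 + 6/(5*t))
13 + M(1)*30 = 13 + (-3 + (6/5)/1)*30 = 13 + (-3 + (6/5)*1)*30 = 13 + (-3 + 6/5)*30 = 13 - 9/5*30 = 13 - 54 = -41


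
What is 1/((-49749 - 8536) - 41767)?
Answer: -1/100052 ≈ -9.9948e-6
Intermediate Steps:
1/((-49749 - 8536) - 41767) = 1/(-58285 - 41767) = 1/(-100052) = -1/100052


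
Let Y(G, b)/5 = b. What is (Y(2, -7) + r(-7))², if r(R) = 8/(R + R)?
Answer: 62001/49 ≈ 1265.3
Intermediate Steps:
Y(G, b) = 5*b
r(R) = 4/R (r(R) = 8/((2*R)) = 8*(1/(2*R)) = 4/R)
(Y(2, -7) + r(-7))² = (5*(-7) + 4/(-7))² = (-35 + 4*(-⅐))² = (-35 - 4/7)² = (-249/7)² = 62001/49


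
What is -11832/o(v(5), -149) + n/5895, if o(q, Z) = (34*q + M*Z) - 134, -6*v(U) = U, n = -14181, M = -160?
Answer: -405522631/139579845 ≈ -2.9053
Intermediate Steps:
v(U) = -U/6
o(q, Z) = -134 - 160*Z + 34*q (o(q, Z) = (34*q - 160*Z) - 134 = (-160*Z + 34*q) - 134 = -134 - 160*Z + 34*q)
-11832/o(v(5), -149) + n/5895 = -11832/(-134 - 160*(-149) + 34*(-⅙*5)) - 14181/5895 = -11832/(-134 + 23840 + 34*(-⅚)) - 14181*1/5895 = -11832/(-134 + 23840 - 85/3) - 4727/1965 = -11832/71033/3 - 4727/1965 = -11832*3/71033 - 4727/1965 = -35496/71033 - 4727/1965 = -405522631/139579845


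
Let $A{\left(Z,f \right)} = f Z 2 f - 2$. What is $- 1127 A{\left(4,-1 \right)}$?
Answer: $-6762$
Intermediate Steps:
$A{\left(Z,f \right)} = -2 + 2 Z f^{2}$ ($A{\left(Z,f \right)} = Z f 2 f - 2 = 2 Z f f - 2 = 2 Z f^{2} - 2 = -2 + 2 Z f^{2}$)
$- 1127 A{\left(4,-1 \right)} = - 1127 \left(-2 + 2 \cdot 4 \left(-1\right)^{2}\right) = - 1127 \left(-2 + 2 \cdot 4 \cdot 1\right) = - 1127 \left(-2 + 8\right) = \left(-1127\right) 6 = -6762$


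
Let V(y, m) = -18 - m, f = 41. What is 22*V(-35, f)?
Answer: -1298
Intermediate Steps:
22*V(-35, f) = 22*(-18 - 1*41) = 22*(-18 - 41) = 22*(-59) = -1298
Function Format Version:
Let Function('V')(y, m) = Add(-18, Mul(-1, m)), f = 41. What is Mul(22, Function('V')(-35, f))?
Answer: -1298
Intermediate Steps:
Mul(22, Function('V')(-35, f)) = Mul(22, Add(-18, Mul(-1, 41))) = Mul(22, Add(-18, -41)) = Mul(22, -59) = -1298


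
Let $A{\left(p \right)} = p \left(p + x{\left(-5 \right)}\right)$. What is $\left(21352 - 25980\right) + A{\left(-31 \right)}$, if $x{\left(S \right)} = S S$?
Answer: $-4442$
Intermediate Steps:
$x{\left(S \right)} = S^{2}$
$A{\left(p \right)} = p \left(25 + p\right)$ ($A{\left(p \right)} = p \left(p + \left(-5\right)^{2}\right) = p \left(p + 25\right) = p \left(25 + p\right)$)
$\left(21352 - 25980\right) + A{\left(-31 \right)} = \left(21352 - 25980\right) - 31 \left(25 - 31\right) = -4628 - -186 = -4628 + 186 = -4442$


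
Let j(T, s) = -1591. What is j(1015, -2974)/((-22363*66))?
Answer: 1591/1475958 ≈ 0.0010779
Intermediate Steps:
j(1015, -2974)/((-22363*66)) = -1591/((-22363*66)) = -1591/(-1475958) = -1591*(-1/1475958) = 1591/1475958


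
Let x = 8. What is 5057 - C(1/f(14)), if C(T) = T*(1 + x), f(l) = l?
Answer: 70789/14 ≈ 5056.4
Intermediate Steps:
C(T) = 9*T (C(T) = T*(1 + 8) = T*9 = 9*T)
5057 - C(1/f(14)) = 5057 - 9/14 = 70789/14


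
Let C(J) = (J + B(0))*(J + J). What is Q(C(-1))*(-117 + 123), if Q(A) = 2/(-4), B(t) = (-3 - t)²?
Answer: -3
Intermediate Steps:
C(J) = 2*J*(9 + J) (C(J) = (J + (3 + 0)²)*(J + J) = (J + 3²)*(2*J) = (J + 9)*(2*J) = (9 + J)*(2*J) = 2*J*(9 + J))
Q(A) = -½ (Q(A) = 2*(-¼) = -½)
Q(C(-1))*(-117 + 123) = -(-117 + 123)/2 = -½*6 = -3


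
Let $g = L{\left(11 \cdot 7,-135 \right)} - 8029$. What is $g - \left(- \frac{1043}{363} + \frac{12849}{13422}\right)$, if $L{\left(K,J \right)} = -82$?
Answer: $- \frac{13169655229}{1624062} \approx -8109.1$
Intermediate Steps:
$g = -8111$ ($g = -82 - 8029 = -8111$)
$g - \left(- \frac{1043}{363} + \frac{12849}{13422}\right) = -8111 - \left(- \frac{1043}{363} + \frac{12849}{13422}\right) = -8111 - \left(\left(-1043\right) \frac{1}{363} + 12849 \cdot \frac{1}{13422}\right) = -8111 - \left(- \frac{1043}{363} + \frac{4283}{4474}\right) = -8111 - - \frac{3111653}{1624062} = -8111 + \frac{3111653}{1624062} = - \frac{13169655229}{1624062}$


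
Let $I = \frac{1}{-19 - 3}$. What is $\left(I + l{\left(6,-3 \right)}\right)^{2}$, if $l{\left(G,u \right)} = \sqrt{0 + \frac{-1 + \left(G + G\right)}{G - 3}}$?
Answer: $\frac{5327}{1452} - \frac{\sqrt{33}}{33} \approx 3.4947$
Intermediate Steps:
$I = - \frac{1}{22}$ ($I = \frac{1}{-22} = - \frac{1}{22} \approx -0.045455$)
$l{\left(G,u \right)} = \sqrt{\frac{-1 + 2 G}{-3 + G}}$ ($l{\left(G,u \right)} = \sqrt{0 + \frac{-1 + 2 G}{-3 + G}} = \sqrt{\frac{-1 + 2 G}{-3 + G}}$)
$\left(I + l{\left(6,-3 \right)}\right)^{2} = \left(- \frac{1}{22} + \sqrt{\frac{-1 + 2 \cdot 6}{-3 + 6}}\right)^{2} = \left(- \frac{1}{22} + \sqrt{\frac{-1 + 12}{3}}\right)^{2} = \left(- \frac{1}{22} + \sqrt{\frac{1}{3} \cdot 11}\right)^{2} = \left(- \frac{1}{22} + \sqrt{\frac{11}{3}}\right)^{2} = \left(- \frac{1}{22} + \frac{\sqrt{33}}{3}\right)^{2}$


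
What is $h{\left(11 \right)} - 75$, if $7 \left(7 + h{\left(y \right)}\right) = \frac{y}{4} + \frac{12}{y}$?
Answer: $- \frac{25087}{308} \approx -81.451$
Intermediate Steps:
$h{\left(y \right)} = -7 + \frac{y}{28} + \frac{12}{7 y}$ ($h{\left(y \right)} = -7 + \frac{\frac{y}{4} + \frac{12}{y}}{7} = -7 + \frac{\frac{12}{y} + \frac{y}{4}}{7} = -7 + \left(\frac{y}{28} + \frac{12}{7 y}\right) = -7 + \frac{y}{28} + \frac{12}{7 y}$)
$h{\left(11 \right)} - 75 = \frac{48 + 11 \left(-196 + 11\right)}{28 \cdot 11} - 75 = \frac{1}{28} \cdot \frac{1}{11} \left(48 + 11 \left(-185\right)\right) - 75 = \frac{1}{28} \cdot \frac{1}{11} \left(48 - 2035\right) - 75 = \frac{1}{28} \cdot \frac{1}{11} \left(-1987\right) - 75 = - \frac{1987}{308} - 75 = - \frac{25087}{308}$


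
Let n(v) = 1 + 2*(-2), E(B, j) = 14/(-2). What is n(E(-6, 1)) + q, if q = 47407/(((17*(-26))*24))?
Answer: -79231/10608 ≈ -7.4690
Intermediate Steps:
E(B, j) = -7 (E(B, j) = 14*(-1/2) = -7)
n(v) = -3 (n(v) = 1 - 4 = -3)
q = -47407/10608 (q = 47407/((-442*24)) = 47407/(-10608) = 47407*(-1/10608) = -47407/10608 ≈ -4.4690)
n(E(-6, 1)) + q = -3 - 47407/10608 = -79231/10608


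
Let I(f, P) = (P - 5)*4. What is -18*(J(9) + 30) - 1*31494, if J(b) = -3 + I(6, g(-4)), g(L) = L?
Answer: -31332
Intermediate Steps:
I(f, P) = -20 + 4*P (I(f, P) = (-5 + P)*4 = -20 + 4*P)
J(b) = -39 (J(b) = -3 + (-20 + 4*(-4)) = -3 + (-20 - 16) = -3 - 36 = -39)
-18*(J(9) + 30) - 1*31494 = -18*(-39 + 30) - 1*31494 = -18*(-9) - 31494 = 162 - 31494 = -31332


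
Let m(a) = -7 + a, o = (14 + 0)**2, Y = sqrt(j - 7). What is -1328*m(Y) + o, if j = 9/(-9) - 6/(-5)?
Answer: 9492 - 1328*I*sqrt(170)/5 ≈ 9492.0 - 3463.0*I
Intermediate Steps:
j = 1/5 (j = 9*(-1/9) - 6*(-1/5) = -1 + 6/5 = 1/5 ≈ 0.20000)
Y = I*sqrt(170)/5 (Y = sqrt(1/5 - 7) = sqrt(-34/5) = I*sqrt(170)/5 ≈ 2.6077*I)
o = 196 (o = 14**2 = 196)
-1328*m(Y) + o = -1328*(-7 + I*sqrt(170)/5) + 196 = (9296 - 1328*I*sqrt(170)/5) + 196 = 9492 - 1328*I*sqrt(170)/5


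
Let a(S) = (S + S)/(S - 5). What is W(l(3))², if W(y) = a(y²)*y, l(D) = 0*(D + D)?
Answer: 0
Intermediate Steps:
l(D) = 0 (l(D) = 0*(2*D) = 0)
a(S) = 2*S/(-5 + S) (a(S) = (2*S)/(-5 + S) = 2*S/(-5 + S))
W(y) = 2*y³/(-5 + y²) (W(y) = (2*y²/(-5 + y²))*y = 2*y³/(-5 + y²))
W(l(3))² = (2*0³/(-5 + 0²))² = (2*0/(-5 + 0))² = (2*0/(-5))² = (2*0*(-⅕))² = 0² = 0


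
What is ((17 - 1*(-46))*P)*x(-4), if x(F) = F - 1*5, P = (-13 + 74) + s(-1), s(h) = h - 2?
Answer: -32886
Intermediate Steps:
s(h) = -2 + h
P = 58 (P = (-13 + 74) + (-2 - 1) = 61 - 3 = 58)
x(F) = -5 + F (x(F) = F - 5 = -5 + F)
((17 - 1*(-46))*P)*x(-4) = ((17 - 1*(-46))*58)*(-5 - 4) = ((17 + 46)*58)*(-9) = (63*58)*(-9) = 3654*(-9) = -32886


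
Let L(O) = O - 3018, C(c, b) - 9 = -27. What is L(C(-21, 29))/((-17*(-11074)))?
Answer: -1518/94129 ≈ -0.016127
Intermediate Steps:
C(c, b) = -18 (C(c, b) = 9 - 27 = -18)
L(O) = -3018 + O
L(C(-21, 29))/((-17*(-11074))) = (-3018 - 18)/((-17*(-11074))) = -3036/188258 = -3036*1/188258 = -1518/94129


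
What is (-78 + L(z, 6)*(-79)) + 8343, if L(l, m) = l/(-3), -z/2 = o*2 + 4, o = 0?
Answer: 24163/3 ≈ 8054.3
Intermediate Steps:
z = -8 (z = -2*(0*2 + 4) = -2*(0 + 4) = -2*4 = -8)
L(l, m) = -l/3 (L(l, m) = l*(-1/3) = -l/3)
(-78 + L(z, 6)*(-79)) + 8343 = (-78 - 1/3*(-8)*(-79)) + 8343 = (-78 + (8/3)*(-79)) + 8343 = (-78 - 632/3) + 8343 = -866/3 + 8343 = 24163/3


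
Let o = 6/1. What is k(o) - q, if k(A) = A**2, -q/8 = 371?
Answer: 3004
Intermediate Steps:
q = -2968 (q = -8*371 = -2968)
o = 6 (o = 6*1 = 6)
k(o) - q = 6**2 - 1*(-2968) = 36 + 2968 = 3004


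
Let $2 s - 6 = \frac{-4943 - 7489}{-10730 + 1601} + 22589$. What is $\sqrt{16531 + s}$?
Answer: $\frac{\sqrt{1030776051970}}{6086} \approx 166.82$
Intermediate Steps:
$s = \frac{68760729}{6086}$ ($s = 3 + \frac{\frac{-4943 - 7489}{-10730 + 1601} + 22589}{2} = 3 + \frac{- \frac{12432}{-9129} + 22589}{2} = 3 + \frac{\left(-12432\right) \left(- \frac{1}{9129}\right) + 22589}{2} = 3 + \frac{\frac{4144}{3043} + 22589}{2} = 3 + \frac{1}{2} \cdot \frac{68742471}{3043} = 3 + \frac{68742471}{6086} = \frac{68760729}{6086} \approx 11298.0$)
$\sqrt{16531 + s} = \sqrt{16531 + \frac{68760729}{6086}} = \sqrt{\frac{169368395}{6086}} = \frac{\sqrt{1030776051970}}{6086}$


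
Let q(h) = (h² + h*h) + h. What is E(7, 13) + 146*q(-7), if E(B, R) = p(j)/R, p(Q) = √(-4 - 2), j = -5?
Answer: 13286 + I*√6/13 ≈ 13286.0 + 0.18842*I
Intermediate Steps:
p(Q) = I*√6 (p(Q) = √(-6) = I*√6)
q(h) = h + 2*h² (q(h) = (h² + h²) + h = 2*h² + h = h + 2*h²)
E(B, R) = I*√6/R (E(B, R) = (I*√6)/R = I*√6/R)
E(7, 13) + 146*q(-7) = I*√6/13 + 146*(-7*(1 + 2*(-7))) = I*√6*(1/13) + 146*(-7*(1 - 14)) = I*√6/13 + 146*(-7*(-13)) = I*√6/13 + 146*91 = I*√6/13 + 13286 = 13286 + I*√6/13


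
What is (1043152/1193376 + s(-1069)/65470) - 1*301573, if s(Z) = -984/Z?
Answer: -787115681425122103/2610041226990 ≈ -3.0157e+5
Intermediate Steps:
(1043152/1193376 + s(-1069)/65470) - 1*301573 = (1043152/1193376 - 984/(-1069)/65470) - 1*301573 = (1043152*(1/1193376) - 984*(-1/1069)*(1/65470)) - 301573 = (65197/74586 + (984/1069)*(1/65470)) - 301573 = (65197/74586 + 492/34993715) - 301573 = 2281521933167/2610041226990 - 301573 = -787115681425122103/2610041226990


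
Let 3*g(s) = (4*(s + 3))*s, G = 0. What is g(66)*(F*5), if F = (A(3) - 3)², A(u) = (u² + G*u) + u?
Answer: 2459160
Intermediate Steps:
A(u) = u + u² (A(u) = (u² + 0*u) + u = (u² + 0) + u = u² + u = u + u²)
g(s) = s*(12 + 4*s)/3 (g(s) = ((4*(s + 3))*s)/3 = ((4*(3 + s))*s)/3 = ((12 + 4*s)*s)/3 = (s*(12 + 4*s))/3 = s*(12 + 4*s)/3)
F = 81 (F = (3*(1 + 3) - 3)² = (3*4 - 3)² = (12 - 3)² = 9² = 81)
g(66)*(F*5) = ((4/3)*66*(3 + 66))*(81*5) = ((4/3)*66*69)*405 = 6072*405 = 2459160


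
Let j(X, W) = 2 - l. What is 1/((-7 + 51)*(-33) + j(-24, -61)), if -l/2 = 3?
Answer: -1/1444 ≈ -0.00069252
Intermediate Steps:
l = -6 (l = -2*3 = -6)
j(X, W) = 8 (j(X, W) = 2 - 1*(-6) = 2 + 6 = 8)
1/((-7 + 51)*(-33) + j(-24, -61)) = 1/((-7 + 51)*(-33) + 8) = 1/(44*(-33) + 8) = 1/(-1452 + 8) = 1/(-1444) = -1/1444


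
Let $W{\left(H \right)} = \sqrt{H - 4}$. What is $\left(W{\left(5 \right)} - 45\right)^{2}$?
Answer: $1936$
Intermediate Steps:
$W{\left(H \right)} = \sqrt{-4 + H}$
$\left(W{\left(5 \right)} - 45\right)^{2} = \left(\sqrt{-4 + 5} - 45\right)^{2} = \left(\sqrt{1} - 45\right)^{2} = \left(1 - 45\right)^{2} = \left(-44\right)^{2} = 1936$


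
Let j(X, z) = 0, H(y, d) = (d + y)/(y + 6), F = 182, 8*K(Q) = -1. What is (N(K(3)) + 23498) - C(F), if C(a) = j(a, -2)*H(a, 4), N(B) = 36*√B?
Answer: 23498 + 9*I*√2 ≈ 23498.0 + 12.728*I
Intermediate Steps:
K(Q) = -⅛ (K(Q) = (⅛)*(-1) = -⅛)
H(y, d) = (d + y)/(6 + y)
C(a) = 0 (C(a) = 0*((4 + a)/(6 + a)) = 0)
(N(K(3)) + 23498) - C(F) = (36*√(-⅛) + 23498) - 1*0 = (36*(I*√2/4) + 23498) + 0 = (9*I*√2 + 23498) + 0 = (23498 + 9*I*√2) + 0 = 23498 + 9*I*√2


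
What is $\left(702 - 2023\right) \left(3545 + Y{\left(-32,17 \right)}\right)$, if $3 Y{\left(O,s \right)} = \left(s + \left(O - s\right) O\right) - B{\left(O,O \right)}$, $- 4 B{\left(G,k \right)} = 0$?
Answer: $- \frac{16142620}{3} \approx -5.3809 \cdot 10^{6}$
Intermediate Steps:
$B{\left(G,k \right)} = 0$ ($B{\left(G,k \right)} = \left(- \frac{1}{4}\right) 0 = 0$)
$Y{\left(O,s \right)} = \frac{s}{3} + \frac{O \left(O - s\right)}{3}$ ($Y{\left(O,s \right)} = \frac{\left(s + \left(O - s\right) O\right) - 0}{3} = \frac{\left(s + O \left(O - s\right)\right) + 0}{3} = \frac{s + O \left(O - s\right)}{3} = \frac{s}{3} + \frac{O \left(O - s\right)}{3}$)
$\left(702 - 2023\right) \left(3545 + Y{\left(-32,17 \right)}\right) = \left(702 - 2023\right) \left(3545 + \left(\frac{1}{3} \cdot 17 + \frac{\left(-32\right)^{2}}{3} - \left(- \frac{32}{3}\right) 17\right)\right) = - 1321 \left(3545 + \left(\frac{17}{3} + \frac{1}{3} \cdot 1024 + \frac{544}{3}\right)\right) = - 1321 \left(3545 + \left(\frac{17}{3} + \frac{1024}{3} + \frac{544}{3}\right)\right) = - 1321 \left(3545 + \frac{1585}{3}\right) = \left(-1321\right) \frac{12220}{3} = - \frac{16142620}{3}$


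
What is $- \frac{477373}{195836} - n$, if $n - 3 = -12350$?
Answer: $\frac{2417509719}{195836} \approx 12345.0$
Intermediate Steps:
$n = -12347$ ($n = 3 - 12350 = -12347$)
$- \frac{477373}{195836} - n = - \frac{477373}{195836} - -12347 = \left(-477373\right) \frac{1}{195836} + 12347 = - \frac{477373}{195836} + 12347 = \frac{2417509719}{195836}$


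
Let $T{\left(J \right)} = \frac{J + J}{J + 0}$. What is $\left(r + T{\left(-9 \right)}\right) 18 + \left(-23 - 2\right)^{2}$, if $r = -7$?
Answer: $535$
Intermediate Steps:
$T{\left(J \right)} = 2$ ($T{\left(J \right)} = \frac{2 J}{J} = 2$)
$\left(r + T{\left(-9 \right)}\right) 18 + \left(-23 - 2\right)^{2} = \left(-7 + 2\right) 18 + \left(-23 - 2\right)^{2} = \left(-5\right) 18 + \left(-25\right)^{2} = -90 + 625 = 535$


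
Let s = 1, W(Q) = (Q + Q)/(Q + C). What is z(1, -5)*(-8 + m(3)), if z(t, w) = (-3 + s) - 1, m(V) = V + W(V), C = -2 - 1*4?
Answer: 21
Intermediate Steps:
C = -6 (C = -2 - 4 = -6)
W(Q) = 2*Q/(-6 + Q) (W(Q) = (Q + Q)/(Q - 6) = (2*Q)/(-6 + Q) = 2*Q/(-6 + Q))
m(V) = V + 2*V/(-6 + V)
z(t, w) = -3 (z(t, w) = (-3 + 1) - 1 = -2 - 1 = -3)
z(1, -5)*(-8 + m(3)) = -3*(-8 + 3*(-4 + 3)/(-6 + 3)) = -3*(-8 + 3*(-1)/(-3)) = -3*(-8 + 3*(-1/3)*(-1)) = -3*(-8 + 1) = -3*(-7) = 21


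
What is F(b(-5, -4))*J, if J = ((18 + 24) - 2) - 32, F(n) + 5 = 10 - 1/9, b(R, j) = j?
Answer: 352/9 ≈ 39.111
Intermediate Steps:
F(n) = 44/9 (F(n) = -5 + (10 - 1/9) = -5 + (10 - 1*⅑) = -5 + (10 - ⅑) = -5 + 89/9 = 44/9)
J = 8 (J = (42 - 2) - 32 = 40 - 32 = 8)
F(b(-5, -4))*J = (44/9)*8 = 352/9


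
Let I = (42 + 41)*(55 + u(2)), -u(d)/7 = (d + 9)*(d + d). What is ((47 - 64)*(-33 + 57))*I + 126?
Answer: 8567718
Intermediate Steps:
u(d) = -14*d*(9 + d) (u(d) = -7*(d + 9)*(d + d) = -7*(9 + d)*2*d = -14*d*(9 + d))
I = -20999 (I = (42 + 41)*(55 - 14*2*(9 + 2)) = 83*(55 - 14*2*11) = 83*(55 - 308) = 83*(-253) = -20999)
((47 - 64)*(-33 + 57))*I + 126 = ((47 - 64)*(-33 + 57))*(-20999) + 126 = -17*24*(-20999) + 126 = -408*(-20999) + 126 = 8567592 + 126 = 8567718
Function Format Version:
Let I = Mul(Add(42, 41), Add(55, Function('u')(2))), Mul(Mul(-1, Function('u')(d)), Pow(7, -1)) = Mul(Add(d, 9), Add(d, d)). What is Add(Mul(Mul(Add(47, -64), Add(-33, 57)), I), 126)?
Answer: 8567718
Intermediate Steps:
Function('u')(d) = Mul(-14, d, Add(9, d)) (Function('u')(d) = Mul(-7, Mul(Add(d, 9), Add(d, d))) = Mul(-7, Mul(Add(9, d), Mul(2, d))) = Mul(-7, Mul(2, d, Add(9, d))) = Mul(-14, d, Add(9, d)))
I = -20999 (I = Mul(Add(42, 41), Add(55, Mul(-14, 2, Add(9, 2)))) = Mul(83, Add(55, Mul(-14, 2, 11))) = Mul(83, Add(55, -308)) = Mul(83, -253) = -20999)
Add(Mul(Mul(Add(47, -64), Add(-33, 57)), I), 126) = Add(Mul(Mul(Add(47, -64), Add(-33, 57)), -20999), 126) = Add(Mul(Mul(-17, 24), -20999), 126) = Add(Mul(-408, -20999), 126) = Add(8567592, 126) = 8567718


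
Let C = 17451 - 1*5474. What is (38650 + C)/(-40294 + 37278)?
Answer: -50627/3016 ≈ -16.786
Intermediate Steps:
C = 11977 (C = 17451 - 5474 = 11977)
(38650 + C)/(-40294 + 37278) = (38650 + 11977)/(-40294 + 37278) = 50627/(-3016) = 50627*(-1/3016) = -50627/3016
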